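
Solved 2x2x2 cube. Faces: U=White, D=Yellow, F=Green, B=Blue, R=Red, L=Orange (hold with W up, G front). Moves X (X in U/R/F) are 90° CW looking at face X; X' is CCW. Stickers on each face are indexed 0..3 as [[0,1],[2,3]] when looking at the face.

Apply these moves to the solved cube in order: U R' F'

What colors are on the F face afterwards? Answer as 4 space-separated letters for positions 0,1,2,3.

Answer: W W R G

Derivation:
After move 1 (U): U=WWWW F=RRGG R=BBRR B=OOBB L=GGOO
After move 2 (R'): R=BRBR U=WBWO F=RWGW D=YRYG B=YOYB
After move 3 (F'): F=WWRG U=WBBB R=RRYR D=GOYG L=GOOW
Query: F face = WWRG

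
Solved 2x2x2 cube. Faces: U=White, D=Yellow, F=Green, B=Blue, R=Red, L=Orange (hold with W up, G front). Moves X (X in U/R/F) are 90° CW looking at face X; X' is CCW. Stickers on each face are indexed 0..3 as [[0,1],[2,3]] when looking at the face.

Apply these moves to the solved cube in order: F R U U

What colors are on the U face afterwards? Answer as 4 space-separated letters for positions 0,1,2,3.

Answer: G O G W

Derivation:
After move 1 (F): F=GGGG U=WWOO R=WRWR D=RRYY L=OYOY
After move 2 (R): R=WWRR U=WGOG F=GRGY D=RBYB B=OBWB
After move 3 (U): U=OWGG F=WWGY R=OBRR B=OYWB L=GROY
After move 4 (U): U=GOGW F=OBGY R=OYRR B=GRWB L=WWOY
Query: U face = GOGW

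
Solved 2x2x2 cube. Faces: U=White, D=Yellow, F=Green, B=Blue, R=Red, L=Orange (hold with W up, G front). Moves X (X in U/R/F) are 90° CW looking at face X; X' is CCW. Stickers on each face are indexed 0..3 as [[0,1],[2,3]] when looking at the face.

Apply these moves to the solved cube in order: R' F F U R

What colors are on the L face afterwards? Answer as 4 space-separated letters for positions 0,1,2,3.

After move 1 (R'): R=RRRR U=WBWB F=GWGW D=YGYG B=YBYB
After move 2 (F): F=GGWW U=WBOO R=WRBR D=RRYG L=OYOG
After move 3 (F): F=WGWG U=WBGY R=OROR D=BWYG L=OROR
After move 4 (U): U=GWYB F=ORWG R=YBOR B=ORYB L=WGOR
After move 5 (R): R=OYRB U=GRYG F=OWWG D=BYYO B=BRWB
Query: L face = WGOR

Answer: W G O R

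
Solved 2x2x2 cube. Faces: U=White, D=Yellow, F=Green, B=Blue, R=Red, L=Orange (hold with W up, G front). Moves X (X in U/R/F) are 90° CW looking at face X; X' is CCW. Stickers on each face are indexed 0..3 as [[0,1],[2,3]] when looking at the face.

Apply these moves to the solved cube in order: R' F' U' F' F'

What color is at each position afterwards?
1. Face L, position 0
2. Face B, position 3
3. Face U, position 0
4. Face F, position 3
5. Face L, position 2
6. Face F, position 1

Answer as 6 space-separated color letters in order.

After move 1 (R'): R=RRRR U=WBWB F=GWGW D=YGYG B=YBYB
After move 2 (F'): F=WWGG U=WBRR R=GRYR D=OOYG L=OBOW
After move 3 (U'): U=BRWR F=OBGG R=WWYR B=GRYB L=YBOW
After move 4 (F'): F=BGOG U=BRWY R=OWOR D=BWYG L=YROW
After move 5 (F'): F=GGBO U=BROO R=WWBR D=RWYG L=YYOW
Query 1: L[0] = Y
Query 2: B[3] = B
Query 3: U[0] = B
Query 4: F[3] = O
Query 5: L[2] = O
Query 6: F[1] = G

Answer: Y B B O O G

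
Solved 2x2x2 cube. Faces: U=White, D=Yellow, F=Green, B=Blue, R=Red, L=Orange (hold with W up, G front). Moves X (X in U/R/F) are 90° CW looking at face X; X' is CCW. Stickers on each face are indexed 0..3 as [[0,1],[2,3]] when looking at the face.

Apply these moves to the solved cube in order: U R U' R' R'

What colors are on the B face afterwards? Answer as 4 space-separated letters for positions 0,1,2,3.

Answer: Y B G B

Derivation:
After move 1 (U): U=WWWW F=RRGG R=BBRR B=OOBB L=GGOO
After move 2 (R): R=RBRB U=WRWG F=RYGY D=YBYO B=WOWB
After move 3 (U'): U=RGWW F=GGGY R=RYRB B=RBWB L=WOOO
After move 4 (R'): R=YBRR U=RWWR F=GGGW D=YGYY B=OBBB
After move 5 (R'): R=BRYR U=RBWO F=GWGR D=YGYW B=YBGB
Query: B face = YBGB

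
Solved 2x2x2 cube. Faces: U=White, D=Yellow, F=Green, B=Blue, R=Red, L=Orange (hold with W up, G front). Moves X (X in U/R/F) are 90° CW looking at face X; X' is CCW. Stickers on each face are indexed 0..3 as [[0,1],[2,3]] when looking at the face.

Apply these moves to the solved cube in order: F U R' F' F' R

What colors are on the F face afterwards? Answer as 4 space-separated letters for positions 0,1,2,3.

Answer: W O W G

Derivation:
After move 1 (F): F=GGGG U=WWOO R=WRWR D=RRYY L=OYOY
After move 2 (U): U=OWOW F=WRGG R=BBWR B=OYBB L=GGOY
After move 3 (R'): R=BRBW U=OBOO F=WWGW D=RRYG B=YYRB
After move 4 (F'): F=WWWG U=OBBB R=RRRW D=GYYG L=GOOO
After move 5 (F'): F=WGWW U=OBRR R=YRGW D=OOYG L=GBOB
After move 6 (R): R=GYWR U=OGRW F=WOWG D=ORYY B=RYBB
Query: F face = WOWG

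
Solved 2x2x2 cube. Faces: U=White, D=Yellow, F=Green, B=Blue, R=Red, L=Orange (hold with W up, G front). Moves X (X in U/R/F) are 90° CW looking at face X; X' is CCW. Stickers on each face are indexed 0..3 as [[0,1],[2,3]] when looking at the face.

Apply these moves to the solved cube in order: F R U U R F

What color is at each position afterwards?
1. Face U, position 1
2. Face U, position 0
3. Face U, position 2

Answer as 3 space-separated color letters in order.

Answer: B G Y

Derivation:
After move 1 (F): F=GGGG U=WWOO R=WRWR D=RRYY L=OYOY
After move 2 (R): R=WWRR U=WGOG F=GRGY D=RBYB B=OBWB
After move 3 (U): U=OWGG F=WWGY R=OBRR B=OYWB L=GROY
After move 4 (U): U=GOGW F=OBGY R=OYRR B=GRWB L=WWOY
After move 5 (R): R=RORY U=GBGY F=OBGB D=RWYG B=WROB
After move 6 (F): F=GOBB U=GBYW R=GOYY D=RRYG L=WROW
Query 1: U[1] = B
Query 2: U[0] = G
Query 3: U[2] = Y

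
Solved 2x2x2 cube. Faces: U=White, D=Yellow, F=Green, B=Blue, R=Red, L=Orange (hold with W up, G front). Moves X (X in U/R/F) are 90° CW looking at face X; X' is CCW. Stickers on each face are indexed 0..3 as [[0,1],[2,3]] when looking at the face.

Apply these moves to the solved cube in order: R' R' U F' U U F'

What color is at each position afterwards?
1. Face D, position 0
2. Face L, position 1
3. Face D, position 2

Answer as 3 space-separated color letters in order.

After move 1 (R'): R=RRRR U=WBWB F=GWGW D=YGYG B=YBYB
After move 2 (R'): R=RRRR U=WYWY F=GBGB D=YWYW B=GBGB
After move 3 (U): U=WWYY F=RRGB R=GBRR B=OOGB L=GBOO
After move 4 (F'): F=RBRG U=WWGR R=WBYR D=BOYW L=GYOY
After move 5 (U): U=GWRW F=WBRG R=OOYR B=GYGB L=RBOY
After move 6 (U): U=RGWW F=OORG R=GYYR B=RBGB L=WBOY
After move 7 (F'): F=OGOR U=RGGY R=OYBR D=BYYW L=WWOW
Query 1: D[0] = B
Query 2: L[1] = W
Query 3: D[2] = Y

Answer: B W Y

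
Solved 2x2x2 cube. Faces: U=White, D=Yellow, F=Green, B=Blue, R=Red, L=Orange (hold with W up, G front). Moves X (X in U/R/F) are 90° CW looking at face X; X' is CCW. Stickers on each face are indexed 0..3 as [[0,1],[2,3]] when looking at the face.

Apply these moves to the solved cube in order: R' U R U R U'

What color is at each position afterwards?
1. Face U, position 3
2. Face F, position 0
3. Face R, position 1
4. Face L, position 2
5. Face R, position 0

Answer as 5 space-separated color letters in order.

Answer: W R Y O R

Derivation:
After move 1 (R'): R=RRRR U=WBWB F=GWGW D=YGYG B=YBYB
After move 2 (U): U=WWBB F=RRGW R=YBRR B=OOYB L=GWOO
After move 3 (R): R=RYRB U=WRBW F=RGGG D=YYYO B=BOWB
After move 4 (U): U=BWWR F=RYGG R=BORB B=GWWB L=RGOO
After move 5 (R): R=RBBO U=BYWG F=RYGO D=YWYG B=RWWB
After move 6 (U'): U=YGBW F=RGGO R=RYBO B=RBWB L=RWOO
Query 1: U[3] = W
Query 2: F[0] = R
Query 3: R[1] = Y
Query 4: L[2] = O
Query 5: R[0] = R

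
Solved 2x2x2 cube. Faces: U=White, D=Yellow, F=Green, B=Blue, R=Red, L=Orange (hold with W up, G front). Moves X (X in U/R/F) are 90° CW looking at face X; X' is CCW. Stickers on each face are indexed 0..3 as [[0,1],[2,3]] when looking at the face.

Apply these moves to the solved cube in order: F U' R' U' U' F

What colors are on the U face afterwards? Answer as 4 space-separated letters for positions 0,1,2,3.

After move 1 (F): F=GGGG U=WWOO R=WRWR D=RRYY L=OYOY
After move 2 (U'): U=WOWO F=OYGG R=GGWR B=WRBB L=BBOY
After move 3 (R'): R=GRGW U=WBWW F=OOGO D=RYYG B=YRRB
After move 4 (U'): U=BWWW F=BBGO R=OOGW B=GRRB L=YROY
After move 5 (U'): U=WWBW F=YRGO R=BBGW B=OORB L=GROY
After move 6 (F): F=GYOR U=WWYR R=BBWW D=GBYG L=GROY
Query: U face = WWYR

Answer: W W Y R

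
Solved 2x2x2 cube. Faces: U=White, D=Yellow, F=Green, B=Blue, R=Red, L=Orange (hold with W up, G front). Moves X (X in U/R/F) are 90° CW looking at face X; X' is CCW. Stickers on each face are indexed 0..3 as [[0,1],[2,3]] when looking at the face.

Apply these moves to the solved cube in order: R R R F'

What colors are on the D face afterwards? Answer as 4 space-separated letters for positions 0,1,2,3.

Answer: O O Y G

Derivation:
After move 1 (R): R=RRRR U=WGWG F=GYGY D=YBYB B=WBWB
After move 2 (R): R=RRRR U=WYWY F=GBGB D=YWYW B=GBGB
After move 3 (R): R=RRRR U=WBWB F=GWGW D=YGYG B=YBYB
After move 4 (F'): F=WWGG U=WBRR R=GRYR D=OOYG L=OBOW
Query: D face = OOYG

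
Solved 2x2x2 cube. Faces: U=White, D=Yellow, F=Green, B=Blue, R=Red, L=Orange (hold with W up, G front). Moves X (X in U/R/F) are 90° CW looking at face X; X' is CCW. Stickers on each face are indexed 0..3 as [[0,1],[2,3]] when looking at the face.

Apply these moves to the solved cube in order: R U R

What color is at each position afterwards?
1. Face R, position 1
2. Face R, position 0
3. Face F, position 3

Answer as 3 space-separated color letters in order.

Answer: W R B

Derivation:
After move 1 (R): R=RRRR U=WGWG F=GYGY D=YBYB B=WBWB
After move 2 (U): U=WWGG F=RRGY R=WBRR B=OOWB L=GYOO
After move 3 (R): R=RWRB U=WRGY F=RBGB D=YWYO B=GOWB
Query 1: R[1] = W
Query 2: R[0] = R
Query 3: F[3] = B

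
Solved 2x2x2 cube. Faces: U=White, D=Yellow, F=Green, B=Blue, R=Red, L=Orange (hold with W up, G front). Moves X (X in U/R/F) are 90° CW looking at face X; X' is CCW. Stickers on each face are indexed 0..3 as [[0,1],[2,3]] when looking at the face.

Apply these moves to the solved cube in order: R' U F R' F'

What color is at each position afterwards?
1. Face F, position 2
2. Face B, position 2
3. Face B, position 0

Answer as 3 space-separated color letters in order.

After move 1 (R'): R=RRRR U=WBWB F=GWGW D=YGYG B=YBYB
After move 2 (U): U=WWBB F=RRGW R=YBRR B=OOYB L=GWOO
After move 3 (F): F=GRWR U=WWOW R=BBBR D=RYYG L=GYOG
After move 4 (R'): R=BRBB U=WYOO F=GWWW D=RRYR B=GOYB
After move 5 (F'): F=WWGW U=WYBB R=RRRB D=YGYR L=GOOO
Query 1: F[2] = G
Query 2: B[2] = Y
Query 3: B[0] = G

Answer: G Y G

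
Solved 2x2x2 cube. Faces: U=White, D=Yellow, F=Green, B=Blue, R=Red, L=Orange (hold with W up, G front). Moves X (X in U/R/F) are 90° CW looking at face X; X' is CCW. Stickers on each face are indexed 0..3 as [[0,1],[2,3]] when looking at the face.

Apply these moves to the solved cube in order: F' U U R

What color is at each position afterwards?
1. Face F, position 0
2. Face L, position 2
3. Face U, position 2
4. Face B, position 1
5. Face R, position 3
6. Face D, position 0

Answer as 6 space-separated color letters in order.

After move 1 (F'): F=GGGG U=WWRR R=YRYR D=OOYY L=OWOW
After move 2 (U): U=RWRW F=YRGG R=BBYR B=OWBB L=GGOW
After move 3 (U): U=RRWW F=BBGG R=OWYR B=GGBB L=YROW
After move 4 (R): R=YORW U=RBWG F=BOGY D=OBYG B=WGRB
Query 1: F[0] = B
Query 2: L[2] = O
Query 3: U[2] = W
Query 4: B[1] = G
Query 5: R[3] = W
Query 6: D[0] = O

Answer: B O W G W O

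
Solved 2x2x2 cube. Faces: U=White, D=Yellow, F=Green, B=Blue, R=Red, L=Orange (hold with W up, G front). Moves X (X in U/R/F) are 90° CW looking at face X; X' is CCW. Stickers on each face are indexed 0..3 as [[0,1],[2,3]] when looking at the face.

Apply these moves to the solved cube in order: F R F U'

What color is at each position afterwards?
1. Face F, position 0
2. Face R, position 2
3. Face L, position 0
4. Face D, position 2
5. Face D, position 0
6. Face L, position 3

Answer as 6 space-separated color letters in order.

Answer: O G O Y R B

Derivation:
After move 1 (F): F=GGGG U=WWOO R=WRWR D=RRYY L=OYOY
After move 2 (R): R=WWRR U=WGOG F=GRGY D=RBYB B=OBWB
After move 3 (F): F=GGYR U=WGYY R=OWGR D=RWYB L=OROB
After move 4 (U'): U=GYWY F=ORYR R=GGGR B=OWWB L=OBOB
Query 1: F[0] = O
Query 2: R[2] = G
Query 3: L[0] = O
Query 4: D[2] = Y
Query 5: D[0] = R
Query 6: L[3] = B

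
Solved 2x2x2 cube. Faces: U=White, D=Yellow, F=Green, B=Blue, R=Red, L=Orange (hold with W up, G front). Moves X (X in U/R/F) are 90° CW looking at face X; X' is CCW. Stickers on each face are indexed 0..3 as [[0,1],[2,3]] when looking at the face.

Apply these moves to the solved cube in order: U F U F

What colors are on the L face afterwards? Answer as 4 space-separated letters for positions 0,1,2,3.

Answer: G R O B

Derivation:
After move 1 (U): U=WWWW F=RRGG R=BBRR B=OOBB L=GGOO
After move 2 (F): F=GRGR U=WWOG R=WBWR D=RBYY L=GYOY
After move 3 (U): U=OWGW F=WBGR R=OOWR B=GYBB L=GROY
After move 4 (F): F=GWRB U=OWYR R=GOWR D=WOYY L=GROB
Query: L face = GROB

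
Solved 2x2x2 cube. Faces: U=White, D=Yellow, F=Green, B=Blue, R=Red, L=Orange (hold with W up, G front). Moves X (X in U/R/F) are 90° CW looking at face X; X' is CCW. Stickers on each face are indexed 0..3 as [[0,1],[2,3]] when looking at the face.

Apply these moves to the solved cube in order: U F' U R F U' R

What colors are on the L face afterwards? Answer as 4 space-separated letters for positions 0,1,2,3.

Answer: W W O B

Derivation:
After move 1 (U): U=WWWW F=RRGG R=BBRR B=OOBB L=GGOO
After move 2 (F'): F=RGRG U=WWBR R=YBYR D=GOYY L=GWOW
After move 3 (U): U=BWRW F=YBRG R=OOYR B=GWBB L=RGOW
After move 4 (R): R=YORO U=BBRG F=YORY D=GBYG B=WWWB
After move 5 (F): F=RYYO U=BBWG R=ROGO D=RYYG L=RGOB
After move 6 (U'): U=BGBW F=RGYO R=RYGO B=ROWB L=WWOB
After move 7 (R): R=GROY U=BGBO F=RYYG D=RWYR B=WOGB
Query: L face = WWOB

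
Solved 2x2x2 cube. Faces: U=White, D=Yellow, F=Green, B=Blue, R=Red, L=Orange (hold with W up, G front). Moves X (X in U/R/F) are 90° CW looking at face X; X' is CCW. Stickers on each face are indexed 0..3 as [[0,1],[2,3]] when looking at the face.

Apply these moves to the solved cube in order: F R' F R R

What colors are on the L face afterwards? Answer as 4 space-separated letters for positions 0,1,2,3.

Answer: O R O G

Derivation:
After move 1 (F): F=GGGG U=WWOO R=WRWR D=RRYY L=OYOY
After move 2 (R'): R=RRWW U=WBOB F=GWGO D=RGYG B=YBRB
After move 3 (F): F=GGOW U=WBYY R=ORBW D=WRYG L=OROG
After move 4 (R): R=BOWR U=WGYW F=GROG D=WRYY B=YBBB
After move 5 (R): R=WBRO U=WRYG F=GROY D=WBYY B=WBGB
Query: L face = OROG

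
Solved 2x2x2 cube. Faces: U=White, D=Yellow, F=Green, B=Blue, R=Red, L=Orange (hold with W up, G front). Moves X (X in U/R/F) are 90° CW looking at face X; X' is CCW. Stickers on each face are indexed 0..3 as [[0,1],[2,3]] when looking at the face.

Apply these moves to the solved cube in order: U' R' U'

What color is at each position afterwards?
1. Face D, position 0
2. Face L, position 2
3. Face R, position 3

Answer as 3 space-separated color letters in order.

After move 1 (U'): U=WWWW F=OOGG R=GGRR B=RRBB L=BBOO
After move 2 (R'): R=GRGR U=WBWR F=OWGW D=YOYG B=YRYB
After move 3 (U'): U=BRWW F=BBGW R=OWGR B=GRYB L=YROO
Query 1: D[0] = Y
Query 2: L[2] = O
Query 3: R[3] = R

Answer: Y O R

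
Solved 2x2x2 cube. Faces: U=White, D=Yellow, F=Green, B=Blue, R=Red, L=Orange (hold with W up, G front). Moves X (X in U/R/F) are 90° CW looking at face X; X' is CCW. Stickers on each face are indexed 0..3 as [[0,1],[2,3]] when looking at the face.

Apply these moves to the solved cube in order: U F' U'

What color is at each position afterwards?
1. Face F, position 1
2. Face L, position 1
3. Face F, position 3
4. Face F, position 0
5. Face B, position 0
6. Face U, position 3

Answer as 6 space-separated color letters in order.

After move 1 (U): U=WWWW F=RRGG R=BBRR B=OOBB L=GGOO
After move 2 (F'): F=RGRG U=WWBR R=YBYR D=GOYY L=GWOW
After move 3 (U'): U=WRWB F=GWRG R=RGYR B=YBBB L=OOOW
Query 1: F[1] = W
Query 2: L[1] = O
Query 3: F[3] = G
Query 4: F[0] = G
Query 5: B[0] = Y
Query 6: U[3] = B

Answer: W O G G Y B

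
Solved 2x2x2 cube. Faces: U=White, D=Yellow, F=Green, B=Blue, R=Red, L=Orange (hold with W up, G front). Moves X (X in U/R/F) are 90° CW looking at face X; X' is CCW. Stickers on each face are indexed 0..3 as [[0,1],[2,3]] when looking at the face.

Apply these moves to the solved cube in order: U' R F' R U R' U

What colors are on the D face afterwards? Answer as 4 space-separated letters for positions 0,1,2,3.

After move 1 (U'): U=WWWW F=OOGG R=GGRR B=RRBB L=BBOO
After move 2 (R): R=RGRG U=WOWG F=OYGY D=YBYR B=WRWB
After move 3 (F'): F=YYOG U=WORR R=BGYG D=BOYR L=BGOW
After move 4 (R): R=YBGG U=WYRG F=YOOR D=BWYW B=RROB
After move 5 (U): U=RWGY F=YBOR R=RRGG B=BGOB L=YOOW
After move 6 (R'): R=RGRG U=ROGB F=YWOY D=BBYR B=WGWB
After move 7 (U): U=GRBO F=RGOY R=WGRG B=YOWB L=YWOW
Query: D face = BBYR

Answer: B B Y R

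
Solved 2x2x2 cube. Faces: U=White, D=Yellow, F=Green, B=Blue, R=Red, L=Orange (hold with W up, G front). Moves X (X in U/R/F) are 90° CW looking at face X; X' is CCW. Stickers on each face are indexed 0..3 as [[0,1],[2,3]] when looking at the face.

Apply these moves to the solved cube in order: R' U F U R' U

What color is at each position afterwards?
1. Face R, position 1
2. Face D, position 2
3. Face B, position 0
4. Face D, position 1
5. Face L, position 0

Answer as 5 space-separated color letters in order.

Answer: Y Y G B B

Derivation:
After move 1 (R'): R=RRRR U=WBWB F=GWGW D=YGYG B=YBYB
After move 2 (U): U=WWBB F=RRGW R=YBRR B=OOYB L=GWOO
After move 3 (F): F=GRWR U=WWOW R=BBBR D=RYYG L=GYOG
After move 4 (U): U=OWWW F=BBWR R=OOBR B=GYYB L=GROG
After move 5 (R'): R=OROB U=OYWG F=BWWW D=RBYR B=GYYB
After move 6 (U): U=WOGY F=ORWW R=GYOB B=GRYB L=BWOG
Query 1: R[1] = Y
Query 2: D[2] = Y
Query 3: B[0] = G
Query 4: D[1] = B
Query 5: L[0] = B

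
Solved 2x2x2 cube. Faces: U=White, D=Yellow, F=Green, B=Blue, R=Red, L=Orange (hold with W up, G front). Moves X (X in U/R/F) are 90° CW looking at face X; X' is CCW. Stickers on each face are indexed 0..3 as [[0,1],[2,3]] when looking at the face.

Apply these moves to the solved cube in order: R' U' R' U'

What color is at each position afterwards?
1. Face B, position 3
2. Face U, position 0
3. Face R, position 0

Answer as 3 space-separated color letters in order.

Answer: B Y O

Derivation:
After move 1 (R'): R=RRRR U=WBWB F=GWGW D=YGYG B=YBYB
After move 2 (U'): U=BBWW F=OOGW R=GWRR B=RRYB L=YBOO
After move 3 (R'): R=WRGR U=BYWR F=OBGW D=YOYW B=GRGB
After move 4 (U'): U=YRBW F=YBGW R=OBGR B=WRGB L=GROO
Query 1: B[3] = B
Query 2: U[0] = Y
Query 3: R[0] = O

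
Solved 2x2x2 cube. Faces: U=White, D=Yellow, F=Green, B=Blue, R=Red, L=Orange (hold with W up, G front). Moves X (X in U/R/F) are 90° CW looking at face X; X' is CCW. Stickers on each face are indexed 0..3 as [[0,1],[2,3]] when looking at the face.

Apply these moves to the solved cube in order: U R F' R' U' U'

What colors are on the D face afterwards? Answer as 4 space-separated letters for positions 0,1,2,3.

After move 1 (U): U=WWWW F=RRGG R=BBRR B=OOBB L=GGOO
After move 2 (R): R=RBRB U=WRWG F=RYGY D=YBYO B=WOWB
After move 3 (F'): F=YYRG U=WRRR R=BBYB D=GOYO L=GGOW
After move 4 (R'): R=BBBY U=WWRW F=YRRR D=GYYG B=OOOB
After move 5 (U'): U=WWWR F=GGRR R=YRBY B=BBOB L=OOOW
After move 6 (U'): U=WRWW F=OORR R=GGBY B=YROB L=BBOW
Query: D face = GYYG

Answer: G Y Y G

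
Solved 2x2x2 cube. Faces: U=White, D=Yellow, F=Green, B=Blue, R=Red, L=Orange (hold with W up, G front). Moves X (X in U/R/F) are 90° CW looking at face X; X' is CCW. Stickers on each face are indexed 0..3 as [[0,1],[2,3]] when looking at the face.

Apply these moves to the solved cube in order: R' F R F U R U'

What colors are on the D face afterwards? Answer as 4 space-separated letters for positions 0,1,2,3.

Answer: R B Y O

Derivation:
After move 1 (R'): R=RRRR U=WBWB F=GWGW D=YGYG B=YBYB
After move 2 (F): F=GGWW U=WBOO R=WRBR D=RRYG L=OYOG
After move 3 (R): R=BWRR U=WGOW F=GRWG D=RYYY B=OBBB
After move 4 (F): F=WGGR U=WGGY R=OWWR D=RBYY L=OROY
After move 5 (U): U=GWYG F=OWGR R=OBWR B=ORBB L=WGOY
After move 6 (R): R=WORB U=GWYR F=OBGY D=RBYO B=GRWB
After move 7 (U'): U=WRGY F=WGGY R=OBRB B=WOWB L=GROY
Query: D face = RBYO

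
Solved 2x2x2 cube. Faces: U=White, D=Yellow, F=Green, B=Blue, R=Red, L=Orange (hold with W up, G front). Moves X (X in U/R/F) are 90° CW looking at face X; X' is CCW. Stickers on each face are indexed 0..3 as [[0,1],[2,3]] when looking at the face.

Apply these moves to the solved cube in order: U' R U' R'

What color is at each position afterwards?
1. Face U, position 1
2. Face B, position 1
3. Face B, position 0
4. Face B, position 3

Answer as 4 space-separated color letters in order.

Answer: W G R B

Derivation:
After move 1 (U'): U=WWWW F=OOGG R=GGRR B=RRBB L=BBOO
After move 2 (R): R=RGRG U=WOWG F=OYGY D=YBYR B=WRWB
After move 3 (U'): U=OGWW F=BBGY R=OYRG B=RGWB L=WROO
After move 4 (R'): R=YGOR U=OWWR F=BGGW D=YBYY B=RGBB
Query 1: U[1] = W
Query 2: B[1] = G
Query 3: B[0] = R
Query 4: B[3] = B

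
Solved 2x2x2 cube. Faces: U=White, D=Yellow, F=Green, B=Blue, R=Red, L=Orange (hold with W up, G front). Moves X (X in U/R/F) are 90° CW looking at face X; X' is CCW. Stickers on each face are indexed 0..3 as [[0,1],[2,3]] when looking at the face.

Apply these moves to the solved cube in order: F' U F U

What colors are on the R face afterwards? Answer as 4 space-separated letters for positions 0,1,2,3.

After move 1 (F'): F=GGGG U=WWRR R=YRYR D=OOYY L=OWOW
After move 2 (U): U=RWRW F=YRGG R=BBYR B=OWBB L=GGOW
After move 3 (F): F=GYGR U=RWWG R=RBWR D=YBYY L=GOOO
After move 4 (U): U=WRGW F=RBGR R=OWWR B=GOBB L=GYOO
Query: R face = OWWR

Answer: O W W R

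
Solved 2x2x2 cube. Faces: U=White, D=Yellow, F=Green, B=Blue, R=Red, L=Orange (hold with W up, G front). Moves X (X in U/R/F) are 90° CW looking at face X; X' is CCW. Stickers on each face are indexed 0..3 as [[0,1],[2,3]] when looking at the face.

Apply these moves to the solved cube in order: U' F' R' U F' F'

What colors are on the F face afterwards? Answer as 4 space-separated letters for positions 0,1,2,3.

Answer: R O R G

Derivation:
After move 1 (U'): U=WWWW F=OOGG R=GGRR B=RRBB L=BBOO
After move 2 (F'): F=OGOG U=WWGR R=YGYR D=BOYY L=BWOW
After move 3 (R'): R=GRYY U=WBGR F=OWOR D=BGYG B=YROB
After move 4 (U): U=GWRB F=GROR R=YRYY B=BWOB L=OWOW
After move 5 (F'): F=RRGO U=GWYY R=GRBY D=WWYG L=OBOR
After move 6 (F'): F=RORG U=GWGB R=WRWY D=BRYG L=OYOY
Query: F face = RORG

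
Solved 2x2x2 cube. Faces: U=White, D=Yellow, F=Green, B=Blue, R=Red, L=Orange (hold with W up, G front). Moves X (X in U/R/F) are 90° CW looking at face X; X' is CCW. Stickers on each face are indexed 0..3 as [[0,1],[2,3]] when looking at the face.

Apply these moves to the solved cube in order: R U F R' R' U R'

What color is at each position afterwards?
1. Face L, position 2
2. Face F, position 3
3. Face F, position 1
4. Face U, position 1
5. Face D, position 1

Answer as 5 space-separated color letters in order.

Answer: O W W R G

Derivation:
After move 1 (R): R=RRRR U=WGWG F=GYGY D=YBYB B=WBWB
After move 2 (U): U=WWGG F=RRGY R=WBRR B=OOWB L=GYOO
After move 3 (F): F=GRYR U=WWOY R=GBGR D=RWYB L=GYOB
After move 4 (R'): R=BRGG U=WWOO F=GWYY D=RRYR B=BOWB
After move 5 (R'): R=RGBG U=WWOB F=GWYO D=RWYY B=RORB
After move 6 (U): U=OWBW F=RGYO R=ROBG B=GYRB L=GWOB
After move 7 (R'): R=OGRB U=ORBG F=RWYW D=RGYO B=YYWB
Query 1: L[2] = O
Query 2: F[3] = W
Query 3: F[1] = W
Query 4: U[1] = R
Query 5: D[1] = G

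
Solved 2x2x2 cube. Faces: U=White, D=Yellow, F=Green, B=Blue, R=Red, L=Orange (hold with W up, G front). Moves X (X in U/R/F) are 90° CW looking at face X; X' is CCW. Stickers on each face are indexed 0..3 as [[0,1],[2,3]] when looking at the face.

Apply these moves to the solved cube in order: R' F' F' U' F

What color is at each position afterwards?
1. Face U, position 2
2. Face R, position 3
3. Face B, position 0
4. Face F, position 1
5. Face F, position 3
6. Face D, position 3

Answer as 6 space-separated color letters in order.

Answer: R R O O R G

Derivation:
After move 1 (R'): R=RRRR U=WBWB F=GWGW D=YGYG B=YBYB
After move 2 (F'): F=WWGG U=WBRR R=GRYR D=OOYG L=OBOW
After move 3 (F'): F=WGWG U=WBGY R=OROR D=BWYG L=OROR
After move 4 (U'): U=BYWG F=ORWG R=WGOR B=ORYB L=YBOR
After move 5 (F): F=WOGR U=BYRB R=WGGR D=OWYG L=YBOW
Query 1: U[2] = R
Query 2: R[3] = R
Query 3: B[0] = O
Query 4: F[1] = O
Query 5: F[3] = R
Query 6: D[3] = G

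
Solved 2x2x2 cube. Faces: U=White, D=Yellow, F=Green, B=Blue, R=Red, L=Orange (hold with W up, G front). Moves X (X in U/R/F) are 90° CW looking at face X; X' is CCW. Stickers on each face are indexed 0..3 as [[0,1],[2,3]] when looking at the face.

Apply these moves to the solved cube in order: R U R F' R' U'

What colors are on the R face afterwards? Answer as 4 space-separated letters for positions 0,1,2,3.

Answer: B R W Y

Derivation:
After move 1 (R): R=RRRR U=WGWG F=GYGY D=YBYB B=WBWB
After move 2 (U): U=WWGG F=RRGY R=WBRR B=OOWB L=GYOO
After move 3 (R): R=RWRB U=WRGY F=RBGB D=YWYO B=GOWB
After move 4 (F'): F=BBRG U=WRRR R=WWYB D=YOYO L=GYOG
After move 5 (R'): R=WBWY U=WWRG F=BRRR D=YBYG B=OOOB
After move 6 (U'): U=WGWR F=GYRR R=BRWY B=WBOB L=OOOG
Query: R face = BRWY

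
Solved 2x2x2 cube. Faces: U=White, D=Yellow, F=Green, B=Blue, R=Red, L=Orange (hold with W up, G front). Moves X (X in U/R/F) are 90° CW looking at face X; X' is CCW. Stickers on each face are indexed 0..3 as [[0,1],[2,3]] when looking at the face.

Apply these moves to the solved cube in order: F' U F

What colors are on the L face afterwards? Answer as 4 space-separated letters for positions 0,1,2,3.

After move 1 (F'): F=GGGG U=WWRR R=YRYR D=OOYY L=OWOW
After move 2 (U): U=RWRW F=YRGG R=BBYR B=OWBB L=GGOW
After move 3 (F): F=GYGR U=RWWG R=RBWR D=YBYY L=GOOO
Query: L face = GOOO

Answer: G O O O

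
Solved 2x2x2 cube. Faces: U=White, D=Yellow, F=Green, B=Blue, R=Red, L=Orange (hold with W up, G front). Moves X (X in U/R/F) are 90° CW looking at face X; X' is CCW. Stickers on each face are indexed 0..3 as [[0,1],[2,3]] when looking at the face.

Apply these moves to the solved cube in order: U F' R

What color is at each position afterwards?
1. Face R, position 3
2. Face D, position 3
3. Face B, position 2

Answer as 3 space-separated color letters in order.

After move 1 (U): U=WWWW F=RRGG R=BBRR B=OOBB L=GGOO
After move 2 (F'): F=RGRG U=WWBR R=YBYR D=GOYY L=GWOW
After move 3 (R): R=YYRB U=WGBG F=RORY D=GBYO B=ROWB
Query 1: R[3] = B
Query 2: D[3] = O
Query 3: B[2] = W

Answer: B O W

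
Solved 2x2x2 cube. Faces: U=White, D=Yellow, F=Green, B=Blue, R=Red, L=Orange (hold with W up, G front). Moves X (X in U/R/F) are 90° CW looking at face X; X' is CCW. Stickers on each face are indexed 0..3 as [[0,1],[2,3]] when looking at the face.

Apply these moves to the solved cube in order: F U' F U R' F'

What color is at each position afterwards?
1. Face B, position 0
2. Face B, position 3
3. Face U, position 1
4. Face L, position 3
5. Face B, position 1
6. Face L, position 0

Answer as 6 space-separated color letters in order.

Answer: Y B B B R G

Derivation:
After move 1 (F): F=GGGG U=WWOO R=WRWR D=RRYY L=OYOY
After move 2 (U'): U=WOWO F=OYGG R=GGWR B=WRBB L=BBOY
After move 3 (F): F=GOGY U=WOYB R=WGOR D=WGYY L=BROR
After move 4 (U): U=YWBO F=WGGY R=WROR B=BRBB L=GOOR
After move 5 (R'): R=RRWO U=YBBB F=WWGO D=WGYY B=YRGB
After move 6 (F'): F=WOWG U=YBRW R=GRWO D=ORYY L=GBOB
Query 1: B[0] = Y
Query 2: B[3] = B
Query 3: U[1] = B
Query 4: L[3] = B
Query 5: B[1] = R
Query 6: L[0] = G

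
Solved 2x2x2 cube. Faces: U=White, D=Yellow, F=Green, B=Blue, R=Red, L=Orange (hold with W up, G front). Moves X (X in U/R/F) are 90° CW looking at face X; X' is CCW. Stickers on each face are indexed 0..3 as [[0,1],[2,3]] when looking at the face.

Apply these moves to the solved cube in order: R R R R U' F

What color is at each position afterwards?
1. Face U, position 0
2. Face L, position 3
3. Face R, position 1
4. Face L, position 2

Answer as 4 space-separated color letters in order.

After move 1 (R): R=RRRR U=WGWG F=GYGY D=YBYB B=WBWB
After move 2 (R): R=RRRR U=WYWY F=GBGB D=YWYW B=GBGB
After move 3 (R): R=RRRR U=WBWB F=GWGW D=YGYG B=YBYB
After move 4 (R): R=RRRR U=WWWW F=GGGG D=YYYY B=BBBB
After move 5 (U'): U=WWWW F=OOGG R=GGRR B=RRBB L=BBOO
After move 6 (F): F=GOGO U=WWOB R=WGWR D=RGYY L=BYOY
Query 1: U[0] = W
Query 2: L[3] = Y
Query 3: R[1] = G
Query 4: L[2] = O

Answer: W Y G O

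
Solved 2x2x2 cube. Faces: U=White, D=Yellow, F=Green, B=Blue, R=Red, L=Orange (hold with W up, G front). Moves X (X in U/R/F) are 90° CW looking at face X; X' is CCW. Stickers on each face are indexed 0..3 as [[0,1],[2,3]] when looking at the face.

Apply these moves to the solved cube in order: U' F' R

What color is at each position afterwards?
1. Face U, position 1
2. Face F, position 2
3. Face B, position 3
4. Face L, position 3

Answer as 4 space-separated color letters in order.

After move 1 (U'): U=WWWW F=OOGG R=GGRR B=RRBB L=BBOO
After move 2 (F'): F=OGOG U=WWGR R=YGYR D=BOYY L=BWOW
After move 3 (R): R=YYRG U=WGGG F=OOOY D=BBYR B=RRWB
Query 1: U[1] = G
Query 2: F[2] = O
Query 3: B[3] = B
Query 4: L[3] = W

Answer: G O B W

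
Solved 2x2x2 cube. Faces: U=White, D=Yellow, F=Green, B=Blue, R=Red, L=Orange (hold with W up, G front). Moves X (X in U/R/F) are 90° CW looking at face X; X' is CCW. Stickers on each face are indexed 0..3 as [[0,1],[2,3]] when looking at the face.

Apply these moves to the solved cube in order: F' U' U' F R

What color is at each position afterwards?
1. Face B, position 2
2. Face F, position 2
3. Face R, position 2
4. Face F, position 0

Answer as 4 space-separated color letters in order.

After move 1 (F'): F=GGGG U=WWRR R=YRYR D=OOYY L=OWOW
After move 2 (U'): U=WRWR F=OWGG R=GGYR B=YRBB L=BBOW
After move 3 (U'): U=RRWW F=BBGG R=OWYR B=GGBB L=YROW
After move 4 (F): F=GBGB U=RRWR R=WWWR D=YOYY L=YOOO
After move 5 (R): R=WWRW U=RBWB F=GOGY D=YBYG B=RGRB
Query 1: B[2] = R
Query 2: F[2] = G
Query 3: R[2] = R
Query 4: F[0] = G

Answer: R G R G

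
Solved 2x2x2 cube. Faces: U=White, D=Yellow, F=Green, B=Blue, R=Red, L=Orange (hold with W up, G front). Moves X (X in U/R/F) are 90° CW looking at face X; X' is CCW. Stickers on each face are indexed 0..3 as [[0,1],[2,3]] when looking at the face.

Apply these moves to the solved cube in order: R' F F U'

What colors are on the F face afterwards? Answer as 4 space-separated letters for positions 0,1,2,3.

Answer: O R W G

Derivation:
After move 1 (R'): R=RRRR U=WBWB F=GWGW D=YGYG B=YBYB
After move 2 (F): F=GGWW U=WBOO R=WRBR D=RRYG L=OYOG
After move 3 (F): F=WGWG U=WBGY R=OROR D=BWYG L=OROR
After move 4 (U'): U=BYWG F=ORWG R=WGOR B=ORYB L=YBOR
Query: F face = ORWG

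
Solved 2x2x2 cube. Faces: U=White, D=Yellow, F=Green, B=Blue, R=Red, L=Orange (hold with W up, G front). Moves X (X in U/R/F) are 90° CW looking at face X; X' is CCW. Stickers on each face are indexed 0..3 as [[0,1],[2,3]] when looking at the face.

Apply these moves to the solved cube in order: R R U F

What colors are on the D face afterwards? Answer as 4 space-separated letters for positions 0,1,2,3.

After move 1 (R): R=RRRR U=WGWG F=GYGY D=YBYB B=WBWB
After move 2 (R): R=RRRR U=WYWY F=GBGB D=YWYW B=GBGB
After move 3 (U): U=WWYY F=RRGB R=GBRR B=OOGB L=GBOO
After move 4 (F): F=GRBR U=WWOB R=YBYR D=RGYW L=GYOW
Query: D face = RGYW

Answer: R G Y W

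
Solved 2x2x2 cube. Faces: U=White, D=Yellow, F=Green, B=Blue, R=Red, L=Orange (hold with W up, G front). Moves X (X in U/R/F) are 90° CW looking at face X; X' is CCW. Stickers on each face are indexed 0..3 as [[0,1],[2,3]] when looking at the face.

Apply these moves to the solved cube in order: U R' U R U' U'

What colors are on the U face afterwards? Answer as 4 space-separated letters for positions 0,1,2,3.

After move 1 (U): U=WWWW F=RRGG R=BBRR B=OOBB L=GGOO
After move 2 (R'): R=BRBR U=WBWO F=RWGW D=YRYG B=YOYB
After move 3 (U): U=WWOB F=BRGW R=YOBR B=GGYB L=RWOO
After move 4 (R): R=BYRO U=WROW F=BRGG D=YYYG B=BGWB
After move 5 (U'): U=RWWO F=RWGG R=BRRO B=BYWB L=BGOO
After move 6 (U'): U=WORW F=BGGG R=RWRO B=BRWB L=BYOO
Query: U face = WORW

Answer: W O R W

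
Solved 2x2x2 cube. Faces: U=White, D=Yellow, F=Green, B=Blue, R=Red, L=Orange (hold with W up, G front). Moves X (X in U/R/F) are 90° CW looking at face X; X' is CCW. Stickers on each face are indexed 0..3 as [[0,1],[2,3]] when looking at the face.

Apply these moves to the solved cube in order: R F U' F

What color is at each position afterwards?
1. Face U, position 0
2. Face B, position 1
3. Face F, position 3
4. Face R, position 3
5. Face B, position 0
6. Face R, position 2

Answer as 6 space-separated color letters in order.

After move 1 (R): R=RRRR U=WGWG F=GYGY D=YBYB B=WBWB
After move 2 (F): F=GGYY U=WGOO R=WRGR D=RRYB L=OYOB
After move 3 (U'): U=GOWO F=OYYY R=GGGR B=WRWB L=WBOB
After move 4 (F): F=YOYY U=GOBB R=WGOR D=GGYB L=WROR
Query 1: U[0] = G
Query 2: B[1] = R
Query 3: F[3] = Y
Query 4: R[3] = R
Query 5: B[0] = W
Query 6: R[2] = O

Answer: G R Y R W O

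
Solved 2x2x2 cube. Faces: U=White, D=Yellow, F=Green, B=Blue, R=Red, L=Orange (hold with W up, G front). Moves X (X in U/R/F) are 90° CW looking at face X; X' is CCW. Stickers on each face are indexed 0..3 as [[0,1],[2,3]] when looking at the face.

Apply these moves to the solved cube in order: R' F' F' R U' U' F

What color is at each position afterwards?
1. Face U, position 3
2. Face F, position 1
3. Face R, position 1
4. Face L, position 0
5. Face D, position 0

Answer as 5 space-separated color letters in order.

After move 1 (R'): R=RRRR U=WBWB F=GWGW D=YGYG B=YBYB
After move 2 (F'): F=WWGG U=WBRR R=GRYR D=OOYG L=OBOW
After move 3 (F'): F=WGWG U=WBGY R=OROR D=BWYG L=OROR
After move 4 (R): R=OORR U=WGGG F=WWWG D=BYYY B=YBBB
After move 5 (U'): U=GGWG F=ORWG R=WWRR B=OOBB L=YBOR
After move 6 (U'): U=GGGW F=YBWG R=ORRR B=WWBB L=OOOR
After move 7 (F): F=WYGB U=GGRO R=GRWR D=ROYY L=OBOY
Query 1: U[3] = O
Query 2: F[1] = Y
Query 3: R[1] = R
Query 4: L[0] = O
Query 5: D[0] = R

Answer: O Y R O R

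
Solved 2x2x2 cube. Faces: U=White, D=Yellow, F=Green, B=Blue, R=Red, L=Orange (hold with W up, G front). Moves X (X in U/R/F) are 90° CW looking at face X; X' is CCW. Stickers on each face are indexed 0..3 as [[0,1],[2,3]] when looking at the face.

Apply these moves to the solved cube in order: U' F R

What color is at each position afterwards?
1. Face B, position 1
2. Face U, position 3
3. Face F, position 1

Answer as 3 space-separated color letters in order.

Answer: R O G

Derivation:
After move 1 (U'): U=WWWW F=OOGG R=GGRR B=RRBB L=BBOO
After move 2 (F): F=GOGO U=WWOB R=WGWR D=RGYY L=BYOY
After move 3 (R): R=WWRG U=WOOO F=GGGY D=RBYR B=BRWB
Query 1: B[1] = R
Query 2: U[3] = O
Query 3: F[1] = G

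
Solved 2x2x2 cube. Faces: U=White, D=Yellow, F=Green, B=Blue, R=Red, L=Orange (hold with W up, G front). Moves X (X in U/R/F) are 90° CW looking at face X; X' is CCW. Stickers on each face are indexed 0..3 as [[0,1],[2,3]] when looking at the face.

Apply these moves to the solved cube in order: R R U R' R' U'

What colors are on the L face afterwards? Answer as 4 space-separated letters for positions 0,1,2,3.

After move 1 (R): R=RRRR U=WGWG F=GYGY D=YBYB B=WBWB
After move 2 (R): R=RRRR U=WYWY F=GBGB D=YWYW B=GBGB
After move 3 (U): U=WWYY F=RRGB R=GBRR B=OOGB L=GBOO
After move 4 (R'): R=BRGR U=WGYO F=RWGY D=YRYB B=WOWB
After move 5 (R'): R=RRBG U=WWYW F=RGGO D=YWYY B=BORB
After move 6 (U'): U=WWWY F=GBGO R=RGBG B=RRRB L=BOOO
Query: L face = BOOO

Answer: B O O O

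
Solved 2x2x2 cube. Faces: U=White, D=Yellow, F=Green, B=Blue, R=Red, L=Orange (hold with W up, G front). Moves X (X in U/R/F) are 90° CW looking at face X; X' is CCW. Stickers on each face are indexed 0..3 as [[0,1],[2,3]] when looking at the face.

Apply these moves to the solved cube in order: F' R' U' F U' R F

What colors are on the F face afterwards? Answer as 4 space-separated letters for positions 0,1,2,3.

After move 1 (F'): F=GGGG U=WWRR R=YRYR D=OOYY L=OWOW
After move 2 (R'): R=RRYY U=WBRB F=GWGR D=OGYG B=YBOB
After move 3 (U'): U=BBWR F=OWGR R=GWYY B=RROB L=YBOW
After move 4 (F): F=GORW U=BBWB R=WWRY D=YGYG L=YOOG
After move 5 (U'): U=BBBW F=YORW R=GORY B=WWOB L=RROG
After move 6 (R): R=RGYO U=BOBW F=YGRG D=YOYW B=WWBB
After move 7 (F): F=RYGG U=BOGR R=BGWO D=YRYW L=RYOO
Query: F face = RYGG

Answer: R Y G G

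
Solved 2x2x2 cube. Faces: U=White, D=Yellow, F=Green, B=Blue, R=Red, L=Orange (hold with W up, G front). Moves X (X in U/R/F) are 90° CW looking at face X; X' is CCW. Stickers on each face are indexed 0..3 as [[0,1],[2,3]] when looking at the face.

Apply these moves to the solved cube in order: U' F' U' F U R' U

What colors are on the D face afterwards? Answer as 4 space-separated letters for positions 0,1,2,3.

Answer: Y G Y W

Derivation:
After move 1 (U'): U=WWWW F=OOGG R=GGRR B=RRBB L=BBOO
After move 2 (F'): F=OGOG U=WWGR R=YGYR D=BOYY L=BWOW
After move 3 (U'): U=WRWG F=BWOG R=OGYR B=YGBB L=RROW
After move 4 (F): F=OBGW U=WRWR R=WGGR D=YOYY L=RBOO
After move 5 (U): U=WWRR F=WGGW R=YGGR B=RBBB L=OBOO
After move 6 (R'): R=GRYG U=WBRR F=WWGR D=YGYW B=YBOB
After move 7 (U): U=RWRB F=GRGR R=YBYG B=OBOB L=WWOO
Query: D face = YGYW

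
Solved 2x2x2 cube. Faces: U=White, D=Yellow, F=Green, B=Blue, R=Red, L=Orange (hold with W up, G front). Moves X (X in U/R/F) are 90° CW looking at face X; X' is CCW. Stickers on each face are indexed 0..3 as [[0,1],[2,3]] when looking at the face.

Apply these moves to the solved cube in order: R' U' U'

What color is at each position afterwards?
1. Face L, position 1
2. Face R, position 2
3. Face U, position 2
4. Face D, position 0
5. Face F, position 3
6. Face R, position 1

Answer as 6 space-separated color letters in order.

Answer: R R B Y W O

Derivation:
After move 1 (R'): R=RRRR U=WBWB F=GWGW D=YGYG B=YBYB
After move 2 (U'): U=BBWW F=OOGW R=GWRR B=RRYB L=YBOO
After move 3 (U'): U=BWBW F=YBGW R=OORR B=GWYB L=RROO
Query 1: L[1] = R
Query 2: R[2] = R
Query 3: U[2] = B
Query 4: D[0] = Y
Query 5: F[3] = W
Query 6: R[1] = O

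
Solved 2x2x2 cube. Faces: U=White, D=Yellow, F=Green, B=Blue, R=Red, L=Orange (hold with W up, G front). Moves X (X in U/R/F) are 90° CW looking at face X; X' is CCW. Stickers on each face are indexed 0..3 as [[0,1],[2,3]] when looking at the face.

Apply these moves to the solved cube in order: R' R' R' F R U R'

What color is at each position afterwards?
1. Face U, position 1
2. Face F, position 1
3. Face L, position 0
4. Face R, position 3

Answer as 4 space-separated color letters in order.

Answer: G W G R

Derivation:
After move 1 (R'): R=RRRR U=WBWB F=GWGW D=YGYG B=YBYB
After move 2 (R'): R=RRRR U=WYWY F=GBGB D=YWYW B=GBGB
After move 3 (R'): R=RRRR U=WGWG F=GYGY D=YBYB B=WBWB
After move 4 (F): F=GGYY U=WGOO R=WRGR D=RRYB L=OYOB
After move 5 (R): R=GWRR U=WGOY F=GRYB D=RWYW B=OBGB
After move 6 (U): U=OWYG F=GWYB R=OBRR B=OYGB L=GROB
After move 7 (R'): R=BROR U=OGYO F=GWYG D=RWYB B=WYWB
Query 1: U[1] = G
Query 2: F[1] = W
Query 3: L[0] = G
Query 4: R[3] = R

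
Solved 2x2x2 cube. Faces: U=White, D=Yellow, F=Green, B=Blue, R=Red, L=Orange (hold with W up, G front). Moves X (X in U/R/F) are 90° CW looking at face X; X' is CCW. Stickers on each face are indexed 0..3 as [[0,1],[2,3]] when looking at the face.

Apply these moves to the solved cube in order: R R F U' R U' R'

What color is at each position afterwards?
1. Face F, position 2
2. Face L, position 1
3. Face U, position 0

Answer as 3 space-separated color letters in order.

Answer: B R Y

Derivation:
After move 1 (R): R=RRRR U=WGWG F=GYGY D=YBYB B=WBWB
After move 2 (R): R=RRRR U=WYWY F=GBGB D=YWYW B=GBGB
After move 3 (F): F=GGBB U=WYOO R=WRYR D=RRYW L=OYOW
After move 4 (U'): U=YOWO F=OYBB R=GGYR B=WRGB L=GBOW
After move 5 (R): R=YGRG U=YYWB F=ORBW D=RGYW B=OROB
After move 6 (U'): U=YBYW F=GBBW R=ORRG B=YGOB L=OROW
After move 7 (R'): R=RGOR U=YOYY F=GBBW D=RBYW B=WGGB
Query 1: F[2] = B
Query 2: L[1] = R
Query 3: U[0] = Y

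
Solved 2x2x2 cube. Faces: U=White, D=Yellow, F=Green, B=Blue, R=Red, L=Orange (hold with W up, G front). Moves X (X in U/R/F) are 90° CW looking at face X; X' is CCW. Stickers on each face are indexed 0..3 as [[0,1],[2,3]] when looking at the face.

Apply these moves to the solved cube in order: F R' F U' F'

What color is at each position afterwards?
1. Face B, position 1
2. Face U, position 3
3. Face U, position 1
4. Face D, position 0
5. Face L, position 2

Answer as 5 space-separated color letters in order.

After move 1 (F): F=GGGG U=WWOO R=WRWR D=RRYY L=OYOY
After move 2 (R'): R=RRWW U=WBOB F=GWGO D=RGYG B=YBRB
After move 3 (F): F=GGOW U=WBYY R=ORBW D=WRYG L=OROG
After move 4 (U'): U=BYWY F=OROW R=GGBW B=ORRB L=YBOG
After move 5 (F'): F=RWOO U=BYGB R=RGWW D=BGYG L=YYOW
Query 1: B[1] = R
Query 2: U[3] = B
Query 3: U[1] = Y
Query 4: D[0] = B
Query 5: L[2] = O

Answer: R B Y B O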